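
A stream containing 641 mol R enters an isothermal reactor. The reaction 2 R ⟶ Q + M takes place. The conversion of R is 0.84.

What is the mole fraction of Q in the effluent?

0.42

R reacted = 0.84 × 641 = 538.4 mol; ν_R = −2, so ξ = 538.4/2 = 269.2 mol.
Outlet amounts (n = n₀ + ν ξ):
  R: 641 − 2(269.2) = 102.6
  Q: 0 + 1(269.2) = 269.2
  M: 0 + 1(269.2) = 269.2
Total out = 641 mol; y_Q = 269.2 / 641 = 0.42.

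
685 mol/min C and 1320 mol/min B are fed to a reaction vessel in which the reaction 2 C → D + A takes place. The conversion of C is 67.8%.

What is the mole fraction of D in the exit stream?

0.116

C reacted = 0.678 × 685 = 464.4 mol/min; ν_C = −2, so ξ = 464.4/2 = 232.2 mol/min.
Outlet amounts (n = n₀ + ν ξ):
  C: 685 − 2(232.2) = 220.6
  D: 0 + 1(232.2) = 232.2
  A: 0 + 1(232.2) = 232.2
  B: 1320 (inert)
Total out = 2005 mol/min; y_D = 232.2 / 2005 = 0.1158.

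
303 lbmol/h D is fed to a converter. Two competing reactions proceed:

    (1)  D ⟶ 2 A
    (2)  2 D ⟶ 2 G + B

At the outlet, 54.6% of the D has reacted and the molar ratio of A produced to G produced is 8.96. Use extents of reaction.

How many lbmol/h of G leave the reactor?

30.2 lbmol/h

Conversion of D: D consumed = 0.546 × 303 = 165.4 lbmol/h = 1ξ₁ + 2ξ₂.
Selectivity: 2ξ₁ / (2ξ₂) = 8.96 → ξ₁ = 8.96 ξ₂.
Substitute: (1·8.96 + 2) ξ₂ = 165.4 → ξ₂ = 15.09 lbmol/h, ξ₁ = 135.2 lbmol/h.
Outlet amounts (n = n₀ + Σ ν·ξ):
  D: 303 − 1(135.2) − 2(15.09) = 137.6
  A: 0 + 2(135.2) = 270.5
  G: 0 + 2(15.09) = 30.19
  B: 0 + 1(15.09) = 15.09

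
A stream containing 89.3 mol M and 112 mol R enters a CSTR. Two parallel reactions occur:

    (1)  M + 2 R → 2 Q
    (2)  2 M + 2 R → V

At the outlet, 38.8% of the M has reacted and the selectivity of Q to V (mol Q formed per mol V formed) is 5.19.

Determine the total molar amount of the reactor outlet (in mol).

Conversion of M: M consumed = 0.388 × 89.3 = 34.65 mol = 1ξ₁ + 2ξ₂.
Selectivity: 2ξ₁ / (1ξ₂) = 5.19 → ξ₁ = 2.595 ξ₂.
Substitute: (1·2.595 + 2) ξ₂ = 34.65 → ξ₂ = 7.54 mol, ξ₁ = 19.57 mol.
Outlet amounts (n = n₀ + Σ ν·ξ):
  M: 89.3 − 1(19.57) − 2(7.54) = 54.65
  R: 112 − 2(19.57) − 2(7.54) = 57.78
  Q: 0 + 2(19.57) = 39.13
  V: 0 + 1(7.54) = 7.54
Total out = 54.65 + 57.78 + 39.13 + 7.54 = 159.1 mol.

159 mol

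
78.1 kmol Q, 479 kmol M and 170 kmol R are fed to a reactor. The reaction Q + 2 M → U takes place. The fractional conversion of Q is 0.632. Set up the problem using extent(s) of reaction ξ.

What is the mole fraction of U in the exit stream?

Q reacted = 0.632 × 78.1 = 49.36 kmol; ν_Q = −1, so ξ = 49.36/1 = 49.36 kmol.
Outlet amounts (n = n₀ + ν ξ):
  Q: 78.1 − 1(49.36) = 28.74
  M: 479 − 2(49.36) = 380.3
  U: 0 + 1(49.36) = 49.36
  R: 170 (inert)
Total out = 628.4 kmol; y_U = 49.36 / 628.4 = 0.07855.

0.0785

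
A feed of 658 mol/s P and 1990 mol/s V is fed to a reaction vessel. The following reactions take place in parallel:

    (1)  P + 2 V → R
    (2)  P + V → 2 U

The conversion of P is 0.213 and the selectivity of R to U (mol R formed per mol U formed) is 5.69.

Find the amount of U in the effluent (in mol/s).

22.6 mol/s

Conversion of P: P consumed = 0.213 × 658 = 140.2 mol/s = 1ξ₁ + 1ξ₂.
Selectivity: 1ξ₁ / (2ξ₂) = 5.69 → ξ₁ = 11.38 ξ₂.
Substitute: (1·11.38 + 1) ξ₂ = 140.2 → ξ₂ = 11.32 mol/s, ξ₁ = 128.8 mol/s.
Outlet amounts (n = n₀ + Σ ν·ξ):
  P: 658 − 1(128.8) − 1(11.32) = 517.8
  V: 1990 − 2(128.8) − 1(11.32) = 1721
  R: 0 + 1(128.8) = 128.8
  U: 0 + 2(11.32) = 22.64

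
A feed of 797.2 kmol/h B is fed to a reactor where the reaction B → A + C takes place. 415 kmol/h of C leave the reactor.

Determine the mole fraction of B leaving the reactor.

0.315

For C: n = n₀ + 1ξ → 415 = 0 + 1ξ, giving ξ = 415 kmol/h.
Outlet amounts (n = n₀ + ν ξ):
  B: 797.2 − 1(415) = 382.2
  A: 0 + 1(415) = 415
  C: 0 + 1(415) = 415
Total out = 1212 kmol/h; y_B = 382.2 / 1212 = 0.3153.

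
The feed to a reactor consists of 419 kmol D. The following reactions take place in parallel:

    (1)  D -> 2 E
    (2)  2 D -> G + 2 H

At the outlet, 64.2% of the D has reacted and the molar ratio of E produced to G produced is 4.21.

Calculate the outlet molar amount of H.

Conversion of D: D consumed = 0.642 × 419 = 269 kmol = 1ξ₁ + 2ξ₂.
Selectivity: 2ξ₁ / (1ξ₂) = 4.21 → ξ₁ = 2.105 ξ₂.
Substitute: (1·2.105 + 2) ξ₂ = 269 → ξ₂ = 65.53 kmol, ξ₁ = 137.9 kmol.
Outlet amounts (n = n₀ + Σ ν·ξ):
  D: 419 − 1(137.9) − 2(65.53) = 150
  E: 0 + 2(137.9) = 275.9
  G: 0 + 1(65.53) = 65.53
  H: 0 + 2(65.53) = 131.1

131 kmol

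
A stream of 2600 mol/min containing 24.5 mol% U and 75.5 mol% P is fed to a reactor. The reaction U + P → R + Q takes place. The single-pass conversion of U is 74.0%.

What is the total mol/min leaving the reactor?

2600 mol/min

U reacted = 0.74 × 637 = 471.4 mol/min; ν_U = −1, so ξ = 471.4/1 = 471.4 mol/min.
Outlet amounts (n = n₀ + ν ξ):
  U: 637 − 1(471.4) = 165.6
  P: 1963 − 1(471.4) = 1492
  R: 0 + 1(471.4) = 471.4
  Q: 0 + 1(471.4) = 471.4
Total out = 165.6 + 1492 + 471.4 + 471.4 = 2600 mol/min.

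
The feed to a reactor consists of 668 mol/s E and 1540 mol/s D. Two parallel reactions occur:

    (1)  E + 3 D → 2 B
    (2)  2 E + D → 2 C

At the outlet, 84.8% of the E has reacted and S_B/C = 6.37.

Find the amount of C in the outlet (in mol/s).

Conversion of E: E consumed = 0.848 × 668 = 566.5 mol/s = 1ξ₁ + 2ξ₂.
Selectivity: 2ξ₁ / (2ξ₂) = 6.37 → ξ₁ = 6.37 ξ₂.
Substitute: (1·6.37 + 2) ξ₂ = 566.5 → ξ₂ = 67.68 mol/s, ξ₁ = 431.1 mol/s.
Outlet amounts (n = n₀ + Σ ν·ξ):
  E: 668 − 1(431.1) − 2(67.68) = 101.5
  D: 1540 − 3(431.1) − 1(67.68) = 179
  B: 0 + 2(431.1) = 862.2
  C: 0 + 2(67.68) = 135.4

135 mol/s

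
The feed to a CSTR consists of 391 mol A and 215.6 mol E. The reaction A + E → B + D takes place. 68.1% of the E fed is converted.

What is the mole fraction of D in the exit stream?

0.242

E reacted = 0.681 × 215.6 = 146.8 mol; ν_E = −1, so ξ = 146.8/1 = 146.8 mol.
Outlet amounts (n = n₀ + ν ξ):
  A: 391 − 1(146.8) = 244.2
  E: 215.6 − 1(146.8) = 68.78
  B: 0 + 1(146.8) = 146.8
  D: 0 + 1(146.8) = 146.8
Total out = 606.6 mol; y_D = 146.8 / 606.6 = 0.242.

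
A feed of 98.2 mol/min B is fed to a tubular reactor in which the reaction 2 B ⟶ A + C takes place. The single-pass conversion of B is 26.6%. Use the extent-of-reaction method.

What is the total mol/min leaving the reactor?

B reacted = 0.266 × 98.2 = 26.12 mol/min; ν_B = −2, so ξ = 26.12/2 = 13.06 mol/min.
Outlet amounts (n = n₀ + ν ξ):
  B: 98.2 − 2(13.06) = 72.08
  A: 0 + 1(13.06) = 13.06
  C: 0 + 1(13.06) = 13.06
Total out = 72.08 + 13.06 + 13.06 = 98.2 mol/min.

98.2 mol/min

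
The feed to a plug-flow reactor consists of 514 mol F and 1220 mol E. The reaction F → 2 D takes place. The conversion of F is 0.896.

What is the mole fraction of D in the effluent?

0.42

F reacted = 0.896 × 514 = 460.5 mol; ν_F = −1, so ξ = 460.5/1 = 460.5 mol.
Outlet amounts (n = n₀ + ν ξ):
  F: 514 − 1(460.5) = 53.46
  D: 0 + 2(460.5) = 921.1
  E: 1220 (inert)
Total out = 2195 mol; y_D = 921.1 / 2195 = 0.4197.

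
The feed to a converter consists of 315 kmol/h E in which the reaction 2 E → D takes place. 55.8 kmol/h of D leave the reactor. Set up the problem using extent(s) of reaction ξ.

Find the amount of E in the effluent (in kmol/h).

203 kmol/h

For D: n = n₀ + 1ξ → 55.8 = 0 + 1ξ, giving ξ = 55.8 kmol/h.
Outlet amounts (n = n₀ + ν ξ):
  E: 315 − 2(55.8) = 203.4
  D: 0 + 1(55.8) = 55.8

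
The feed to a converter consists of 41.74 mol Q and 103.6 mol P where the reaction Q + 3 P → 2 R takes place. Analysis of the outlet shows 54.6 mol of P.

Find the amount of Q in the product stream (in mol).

25.4 mol

For P: n = n₀ − 3ξ → 54.6 = 103.6 − 3ξ, giving ξ = 16.33 mol.
Outlet amounts (n = n₀ + ν ξ):
  Q: 41.74 − 1(16.33) = 25.41
  P: 103.6 − 3(16.33) = 54.6
  R: 0 + 2(16.33) = 32.67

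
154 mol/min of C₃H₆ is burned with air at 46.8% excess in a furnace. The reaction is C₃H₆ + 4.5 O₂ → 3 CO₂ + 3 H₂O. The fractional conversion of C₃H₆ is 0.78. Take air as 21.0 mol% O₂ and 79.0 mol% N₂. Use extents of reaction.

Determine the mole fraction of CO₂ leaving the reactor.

0.0712

Stoichiometric O₂ = 4.5 × 154 = 693 mol/min; O₂ fed = 693 × 1.468 = 1017 mol/min.
N₂ fed = 1017 × 79/21 = 3827 mol/min.
Fuel reacted = 0.78 × 154 → ξ = 120.1 mol/min.
Outlet (n = n₀ + ν ξ):
  C₃H₆: 154 − 1(120.1) = 33.88
  O₂: 1017 − 4.5(120.1) = 476.8
  N₂: 3827 (inert)
  CO₂: 0 + 3(120.1) = 360.4
  H₂O: 0 + 3(120.1) = 360.4
Total out = 5058 mol/min; y_CO₂ = 360.4 / 5058 = 0.07124.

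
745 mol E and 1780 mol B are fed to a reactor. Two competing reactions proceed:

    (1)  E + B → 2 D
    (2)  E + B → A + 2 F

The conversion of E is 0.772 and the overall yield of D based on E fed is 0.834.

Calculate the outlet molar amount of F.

Yield of D: 2ξ₁ / 745 = 0.834 → ξ₁ = 310.7 mol.
Conversion of E: 1ξ₁ + 1ξ₂ = 0.772 × 745 = 575.1 → ξ₂ = 264.5 mol.
Outlet amounts (n = n₀ + Σ ν·ξ):
  E: 745 − 1(310.7) − 1(264.5) = 169.9
  B: 1780 − 1(310.7) − 1(264.5) = 1205
  D: 0 + 2(310.7) = 621.3
  A: 0 + 1(264.5) = 264.5
  F: 0 + 2(264.5) = 529

529 mol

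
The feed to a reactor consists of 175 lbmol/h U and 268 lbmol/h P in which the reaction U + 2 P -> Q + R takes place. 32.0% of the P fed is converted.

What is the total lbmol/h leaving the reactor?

400 lbmol/h

P reacted = 0.32 × 268 = 85.76 lbmol/h; ν_P = −2, so ξ = 85.76/2 = 42.88 lbmol/h.
Outlet amounts (n = n₀ + ν ξ):
  U: 175 − 1(42.88) = 132.1
  P: 268 − 2(42.88) = 182.2
  Q: 0 + 1(42.88) = 42.88
  R: 0 + 1(42.88) = 42.88
Total out = 132.1 + 182.2 + 42.88 + 42.88 = 400.1 lbmol/h.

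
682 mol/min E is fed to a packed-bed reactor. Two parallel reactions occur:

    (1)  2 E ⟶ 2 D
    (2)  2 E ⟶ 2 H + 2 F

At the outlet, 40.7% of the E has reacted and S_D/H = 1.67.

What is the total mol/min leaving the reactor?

786 mol/min

Conversion of E: E consumed = 0.407 × 682 = 277.6 mol/min = 2ξ₁ + 2ξ₂.
Selectivity: 2ξ₁ / (2ξ₂) = 1.67 → ξ₁ = 1.67 ξ₂.
Substitute: (2·1.67 + 2) ξ₂ = 277.6 → ξ₂ = 51.98 mol/min, ξ₁ = 86.81 mol/min.
Outlet amounts (n = n₀ + Σ ν·ξ):
  E: 682 − 2(86.81) − 2(51.98) = 404.4
  D: 0 + 2(86.81) = 173.6
  H: 0 + 2(51.98) = 104
  F: 0 + 2(51.98) = 104
Total out = 404.4 + 173.6 + 104 + 104 = 786 mol/min.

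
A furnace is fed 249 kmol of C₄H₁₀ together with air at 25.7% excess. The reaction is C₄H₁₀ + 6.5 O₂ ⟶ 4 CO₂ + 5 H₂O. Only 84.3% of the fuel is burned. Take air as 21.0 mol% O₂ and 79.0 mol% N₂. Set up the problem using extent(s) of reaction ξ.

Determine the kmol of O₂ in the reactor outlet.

Stoichiometric O₂ = 6.5 × 249 = 1618 kmol; O₂ fed = 1618 × 1.257 = 2034 kmol.
N₂ fed = 2034 × 79/21 = 7653 kmol.
Fuel reacted = 0.843 × 249 → ξ = 209.9 kmol.
Outlet (n = n₀ + ν ξ):
  C₄H₁₀: 249 − 1(209.9) = 39.09
  O₂: 2034 − 6.5(209.9) = 670.1
  N₂: 7653 (inert)
  CO₂: 0 + 4(209.9) = 839.6
  H₂O: 0 + 5(209.9) = 1050

670 kmol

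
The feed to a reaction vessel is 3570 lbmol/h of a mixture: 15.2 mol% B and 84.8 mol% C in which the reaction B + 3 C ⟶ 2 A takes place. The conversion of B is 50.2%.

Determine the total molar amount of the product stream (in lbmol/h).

3030 lbmol/h

B reacted = 0.502 × 542.6 = 272.4 lbmol/h; ν_B = −1, so ξ = 272.4/1 = 272.4 lbmol/h.
Outlet amounts (n = n₀ + ν ξ):
  B: 542.6 − 1(272.4) = 270.2
  C: 3027 − 3(272.4) = 2210
  A: 0 + 2(272.4) = 544.8
Total out = 270.2 + 2210 + 544.8 = 3025 lbmol/h.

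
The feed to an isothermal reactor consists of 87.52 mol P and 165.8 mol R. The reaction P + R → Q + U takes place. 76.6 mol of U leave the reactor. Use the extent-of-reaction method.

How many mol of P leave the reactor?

10.9 mol

For U: n = n₀ + 1ξ → 76.6 = 0 + 1ξ, giving ξ = 76.6 mol.
Outlet amounts (n = n₀ + ν ξ):
  P: 87.52 − 1(76.6) = 10.92
  R: 165.8 − 1(76.6) = 89.2
  Q: 0 + 1(76.6) = 76.6
  U: 0 + 1(76.6) = 76.6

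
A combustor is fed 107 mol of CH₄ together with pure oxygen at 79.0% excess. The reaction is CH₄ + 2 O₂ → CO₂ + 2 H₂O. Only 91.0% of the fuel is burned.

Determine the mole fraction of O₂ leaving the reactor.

Stoichiometric O₂ = 2 × 107 = 214 mol; O₂ fed = 214 × 1.790 = 383.1 mol.
Fuel reacted = 0.91 × 107 → ξ = 97.37 mol.
Outlet (n = n₀ + ν ξ):
  CH₄: 107 − 1(97.37) = 9.63
  O₂: 383.1 − 2(97.37) = 188.3
  CO₂: 0 + 1(97.37) = 97.37
  H₂O: 0 + 2(97.37) = 194.7
Total out = 490.1 mol; y_O₂ = 188.3 / 490.1 = 0.3843.

0.384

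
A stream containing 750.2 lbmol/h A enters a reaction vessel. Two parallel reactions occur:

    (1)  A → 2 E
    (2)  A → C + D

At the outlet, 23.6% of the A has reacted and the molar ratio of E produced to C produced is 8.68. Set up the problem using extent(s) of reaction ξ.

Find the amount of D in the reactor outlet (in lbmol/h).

33.2 lbmol/h

Conversion of A: A consumed = 0.236 × 750.2 = 177 lbmol/h = 1ξ₁ + 1ξ₂.
Selectivity: 2ξ₁ / (1ξ₂) = 8.68 → ξ₁ = 4.34 ξ₂.
Substitute: (1·4.34 + 1) ξ₂ = 177 → ξ₂ = 33.15 lbmol/h, ξ₁ = 143.9 lbmol/h.
Outlet amounts (n = n₀ + Σ ν·ξ):
  A: 750.2 − 1(143.9) − 1(33.15) = 573.2
  E: 0 + 2(143.9) = 287.8
  C: 0 + 1(33.15) = 33.15
  D: 0 + 1(33.15) = 33.15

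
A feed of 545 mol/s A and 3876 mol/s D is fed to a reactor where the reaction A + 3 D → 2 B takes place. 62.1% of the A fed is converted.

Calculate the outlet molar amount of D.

A reacted = 0.621 × 545 = 338.4 mol/s; ν_A = −1, so ξ = 338.4/1 = 338.4 mol/s.
Outlet amounts (n = n₀ + ν ξ):
  A: 545 − 1(338.4) = 206.6
  D: 3876 − 3(338.4) = 2861
  B: 0 + 2(338.4) = 676.9

2860 mol/s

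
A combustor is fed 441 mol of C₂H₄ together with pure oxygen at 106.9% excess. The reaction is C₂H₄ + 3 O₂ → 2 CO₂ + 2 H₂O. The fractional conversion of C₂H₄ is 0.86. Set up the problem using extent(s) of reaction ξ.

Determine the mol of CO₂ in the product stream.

759 mol

Stoichiometric O₂ = 3 × 441 = 1323 mol; O₂ fed = 1323 × 2.069 = 2737 mol.
Fuel reacted = 0.86 × 441 → ξ = 379.3 mol.
Outlet (n = n₀ + ν ξ):
  C₂H₄: 441 − 1(379.3) = 61.74
  O₂: 2737 − 3(379.3) = 1600
  CO₂: 0 + 2(379.3) = 758.5
  H₂O: 0 + 2(379.3) = 758.5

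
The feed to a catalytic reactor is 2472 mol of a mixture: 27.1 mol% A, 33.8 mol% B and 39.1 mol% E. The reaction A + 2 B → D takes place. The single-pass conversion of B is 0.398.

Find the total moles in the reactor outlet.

2140 mol

B reacted = 0.398 × 835.5 = 332.5 mol; ν_B = −2, so ξ = 332.5/2 = 166.3 mol.
Outlet amounts (n = n₀ + ν ξ):
  A: 669.9 − 1(166.3) = 503.6
  B: 835.5 − 2(166.3) = 503
  D: 0 + 1(166.3) = 166.3
  E: 966.6 (inert)
Total out = 503.6 + 503 + 166.3 + 966.6 = 2139 mol.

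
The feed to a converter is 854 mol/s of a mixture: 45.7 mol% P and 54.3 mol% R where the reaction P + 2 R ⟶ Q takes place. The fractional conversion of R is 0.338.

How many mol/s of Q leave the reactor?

R reacted = 0.338 × 463.7 = 156.7 mol/s; ν_R = −2, so ξ = 156.7/2 = 78.37 mol/s.
Outlet amounts (n = n₀ + ν ξ):
  P: 390.3 − 1(78.37) = 311.9
  R: 463.7 − 2(78.37) = 307
  Q: 0 + 1(78.37) = 78.37

78.4 mol/s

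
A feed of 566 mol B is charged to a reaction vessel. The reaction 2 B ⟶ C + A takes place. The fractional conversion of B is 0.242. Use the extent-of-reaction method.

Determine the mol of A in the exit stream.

B reacted = 0.242 × 566 = 137 mol; ν_B = −2, so ξ = 137/2 = 68.49 mol.
Outlet amounts (n = n₀ + ν ξ):
  B: 566 − 2(68.49) = 429
  C: 0 + 1(68.49) = 68.49
  A: 0 + 1(68.49) = 68.49

68.5 mol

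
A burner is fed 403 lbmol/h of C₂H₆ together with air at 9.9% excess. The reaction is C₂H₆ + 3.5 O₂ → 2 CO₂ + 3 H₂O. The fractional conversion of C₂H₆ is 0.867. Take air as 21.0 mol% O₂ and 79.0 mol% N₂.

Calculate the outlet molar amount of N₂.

Stoichiometric O₂ = 3.5 × 403 = 1410 lbmol/h; O₂ fed = 1410 × 1.099 = 1550 lbmol/h.
N₂ fed = 1550 × 79/21 = 5831 lbmol/h.
Fuel reacted = 0.867 × 403 → ξ = 349.4 lbmol/h.
Outlet (n = n₀ + ν ξ):
  C₂H₆: 403 − 1(349.4) = 53.6
  O₂: 1550 − 3.5(349.4) = 327.2
  N₂: 5831 (inert)
  CO₂: 0 + 2(349.4) = 698.8
  H₂O: 0 + 3(349.4) = 1048

5830 lbmol/h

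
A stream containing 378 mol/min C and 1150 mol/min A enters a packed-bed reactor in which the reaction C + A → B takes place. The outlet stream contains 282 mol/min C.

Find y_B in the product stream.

0.067

For C: n = n₀ − 1ξ → 282 = 378 − 1ξ, giving ξ = 96 mol/min.
Outlet amounts (n = n₀ + ν ξ):
  C: 378 − 1(96) = 282
  A: 1150 − 1(96) = 1054
  B: 0 + 1(96) = 96
Total out = 1432 mol/min; y_B = 96 / 1432 = 0.06704.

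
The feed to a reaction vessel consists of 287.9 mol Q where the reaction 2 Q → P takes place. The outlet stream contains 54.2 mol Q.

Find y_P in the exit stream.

0.683

For Q: n = n₀ − 2ξ → 54.2 = 287.9 − 2ξ, giving ξ = 116.8 mol.
Outlet amounts (n = n₀ + ν ξ):
  Q: 287.9 − 2(116.8) = 54.2
  P: 0 + 1(116.8) = 116.8
Total out = 171 mol; y_P = 116.8 / 171 = 0.6831.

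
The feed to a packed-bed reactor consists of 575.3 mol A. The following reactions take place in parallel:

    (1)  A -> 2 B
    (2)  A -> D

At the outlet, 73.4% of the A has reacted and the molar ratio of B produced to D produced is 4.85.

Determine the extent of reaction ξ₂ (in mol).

Conversion of A: A consumed = 0.734 × 575.3 = 422.3 mol = 1ξ₁ + 1ξ₂.
Selectivity: 2ξ₁ / (1ξ₂) = 4.85 → ξ₁ = 2.425 ξ₂.
Substitute: (1·2.425 + 1) ξ₂ = 422.3 → ξ₂ = 123.3 mol, ξ₁ = 299 mol.
Outlet amounts (n = n₀ + Σ ν·ξ):
  A: 575.3 − 1(299) − 1(123.3) = 153
  B: 0 + 2(299) = 598
  D: 0 + 1(123.3) = 123.3

ξ₂ = 123 mol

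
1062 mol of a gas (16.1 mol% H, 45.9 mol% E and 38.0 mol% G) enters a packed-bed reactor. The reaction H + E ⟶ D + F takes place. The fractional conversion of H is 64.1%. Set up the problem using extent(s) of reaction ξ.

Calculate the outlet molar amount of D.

110 mol

H reacted = 0.641 × 171 = 109.6 mol; ν_H = −1, so ξ = 109.6/1 = 109.6 mol.
Outlet amounts (n = n₀ + ν ξ):
  H: 171 − 1(109.6) = 61.38
  E: 487.5 − 1(109.6) = 377.9
  D: 0 + 1(109.6) = 109.6
  F: 0 + 1(109.6) = 109.6
  G: 403.6 (inert)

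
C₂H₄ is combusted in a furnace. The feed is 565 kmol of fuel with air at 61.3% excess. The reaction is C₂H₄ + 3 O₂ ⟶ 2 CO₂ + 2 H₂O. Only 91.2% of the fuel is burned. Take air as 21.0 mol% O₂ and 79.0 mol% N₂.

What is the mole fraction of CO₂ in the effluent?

0.0759

Stoichiometric O₂ = 3 × 565 = 1695 kmol; O₂ fed = 1695 × 1.613 = 2734 kmol.
N₂ fed = 2734 × 79/21 = 10290 kmol.
Fuel reacted = 0.912 × 565 → ξ = 515.3 kmol.
Outlet (n = n₀ + ν ξ):
  C₂H₄: 565 − 1(515.3) = 49.72
  O₂: 2734 − 3(515.3) = 1188
  N₂: 10290 (inert)
  CO₂: 0 + 2(515.3) = 1031
  H₂O: 0 + 2(515.3) = 1031
Total out = 13580 kmol; y_CO₂ = 1031 / 13580 = 0.07586.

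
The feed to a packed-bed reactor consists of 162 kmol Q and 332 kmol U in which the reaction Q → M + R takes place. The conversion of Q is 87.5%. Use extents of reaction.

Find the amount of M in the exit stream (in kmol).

142 kmol

Q reacted = 0.875 × 162 = 141.8 kmol; ν_Q = −1, so ξ = 141.8/1 = 141.8 kmol.
Outlet amounts (n = n₀ + ν ξ):
  Q: 162 − 1(141.8) = 20.25
  M: 0 + 1(141.8) = 141.8
  R: 0 + 1(141.8) = 141.8
  U: 332 (inert)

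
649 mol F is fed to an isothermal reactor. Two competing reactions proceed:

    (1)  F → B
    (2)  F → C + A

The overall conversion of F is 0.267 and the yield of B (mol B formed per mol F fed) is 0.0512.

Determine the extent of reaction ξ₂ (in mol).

ξ₂ = 140 mol

Yield of B: 1ξ₁ / 649 = 0.0512 → ξ₁ = 33.23 mol.
Conversion of F: 1ξ₁ + 1ξ₂ = 0.267 × 649 = 173.3 → ξ₂ = 140.1 mol.
Outlet amounts (n = n₀ + Σ ν·ξ):
  F: 649 − 1(33.23) − 1(140.1) = 475.7
  B: 0 + 1(33.23) = 33.23
  C: 0 + 1(140.1) = 140.1
  A: 0 + 1(140.1) = 140.1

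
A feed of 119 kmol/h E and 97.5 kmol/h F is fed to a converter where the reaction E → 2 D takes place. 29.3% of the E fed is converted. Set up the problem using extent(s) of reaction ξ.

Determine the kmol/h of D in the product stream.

69.7 kmol/h

E reacted = 0.293 × 119 = 34.87 kmol/h; ν_E = −1, so ξ = 34.87/1 = 34.87 kmol/h.
Outlet amounts (n = n₀ + ν ξ):
  E: 119 − 1(34.87) = 84.13
  D: 0 + 2(34.87) = 69.73
  F: 97.5 (inert)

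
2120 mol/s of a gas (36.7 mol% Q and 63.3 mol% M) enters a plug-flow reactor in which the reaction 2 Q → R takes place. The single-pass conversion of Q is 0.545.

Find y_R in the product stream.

Q reacted = 0.545 × 778 = 424 mol/s; ν_Q = −2, so ξ = 424/2 = 212 mol/s.
Outlet amounts (n = n₀ + ν ξ):
  Q: 778 − 2(212) = 354
  R: 0 + 1(212) = 212
  M: 1342 (inert)
Total out = 1908 mol/s; y_R = 212 / 1908 = 0.1111.

0.111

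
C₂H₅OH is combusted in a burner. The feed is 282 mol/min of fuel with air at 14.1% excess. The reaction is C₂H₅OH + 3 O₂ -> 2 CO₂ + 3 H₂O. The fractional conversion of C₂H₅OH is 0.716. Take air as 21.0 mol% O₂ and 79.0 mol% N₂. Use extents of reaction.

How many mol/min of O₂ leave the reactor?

Stoichiometric O₂ = 3 × 282 = 846 mol/min; O₂ fed = 846 × 1.141 = 965.3 mol/min.
N₂ fed = 965.3 × 79/21 = 3631 mol/min.
Fuel reacted = 0.716 × 282 → ξ = 201.9 mol/min.
Outlet (n = n₀ + ν ξ):
  C₂H₅OH: 282 − 1(201.9) = 80.09
  O₂: 965.3 − 3(201.9) = 359.6
  N₂: 3631 (inert)
  CO₂: 0 + 2(201.9) = 403.8
  H₂O: 0 + 3(201.9) = 605.7

360 mol/min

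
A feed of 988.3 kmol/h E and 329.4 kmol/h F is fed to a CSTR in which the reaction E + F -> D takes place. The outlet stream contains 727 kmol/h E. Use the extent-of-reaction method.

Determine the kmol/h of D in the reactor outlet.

261 kmol/h

For E: n = n₀ − 1ξ → 727 = 988.3 − 1ξ, giving ξ = 261.3 kmol/h.
Outlet amounts (n = n₀ + ν ξ):
  E: 988.3 − 1(261.3) = 727
  F: 329.4 − 1(261.3) = 68.1
  D: 0 + 1(261.3) = 261.3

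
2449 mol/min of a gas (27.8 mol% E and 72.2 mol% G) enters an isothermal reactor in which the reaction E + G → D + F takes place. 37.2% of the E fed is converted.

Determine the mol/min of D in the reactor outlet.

E reacted = 0.372 × 680.8 = 253.3 mol/min; ν_E = −1, so ξ = 253.3/1 = 253.3 mol/min.
Outlet amounts (n = n₀ + ν ξ):
  E: 680.8 − 1(253.3) = 427.6
  G: 1768 − 1(253.3) = 1515
  D: 0 + 1(253.3) = 253.3
  F: 0 + 1(253.3) = 253.3

253 mol/min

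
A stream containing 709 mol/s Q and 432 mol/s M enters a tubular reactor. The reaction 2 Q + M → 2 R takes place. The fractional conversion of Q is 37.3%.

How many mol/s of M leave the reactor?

Q reacted = 0.373 × 709 = 264.5 mol/s; ν_Q = −2, so ξ = 264.5/2 = 132.2 mol/s.
Outlet amounts (n = n₀ + ν ξ):
  Q: 709 − 2(132.2) = 444.5
  M: 432 − 1(132.2) = 299.8
  R: 0 + 2(132.2) = 264.5

300 mol/s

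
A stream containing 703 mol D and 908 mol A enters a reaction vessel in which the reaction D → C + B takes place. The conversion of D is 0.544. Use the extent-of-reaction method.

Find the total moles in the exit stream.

1990 mol

D reacted = 0.544 × 703 = 382.4 mol; ν_D = −1, so ξ = 382.4/1 = 382.4 mol.
Outlet amounts (n = n₀ + ν ξ):
  D: 703 − 1(382.4) = 320.6
  C: 0 + 1(382.4) = 382.4
  B: 0 + 1(382.4) = 382.4
  A: 908 (inert)
Total out = 320.6 + 382.4 + 382.4 + 908 = 1993 mol.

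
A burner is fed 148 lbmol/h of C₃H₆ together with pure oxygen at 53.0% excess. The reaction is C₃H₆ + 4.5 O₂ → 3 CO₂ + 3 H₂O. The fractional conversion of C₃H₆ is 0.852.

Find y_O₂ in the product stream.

0.367

Stoichiometric O₂ = 4.5 × 148 = 666 lbmol/h; O₂ fed = 666 × 1.530 = 1019 lbmol/h.
Fuel reacted = 0.852 × 148 → ξ = 126.1 lbmol/h.
Outlet (n = n₀ + ν ξ):
  C₃H₆: 148 − 1(126.1) = 21.9
  O₂: 1019 − 4.5(126.1) = 451.5
  CO₂: 0 + 3(126.1) = 378.3
  H₂O: 0 + 3(126.1) = 378.3
Total out = 1230 lbmol/h; y_O₂ = 451.5 / 1230 = 0.3671.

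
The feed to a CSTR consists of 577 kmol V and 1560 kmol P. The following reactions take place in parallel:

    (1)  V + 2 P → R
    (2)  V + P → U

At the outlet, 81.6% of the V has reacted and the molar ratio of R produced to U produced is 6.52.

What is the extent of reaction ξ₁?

Conversion of V: V consumed = 0.816 × 577 = 470.8 kmol = 1ξ₁ + 1ξ₂.
Selectivity: 1ξ₁ / (1ξ₂) = 6.52 → ξ₁ = 6.52 ξ₂.
Substitute: (1·6.52 + 1) ξ₂ = 470.8 → ξ₂ = 62.61 kmol, ξ₁ = 408.2 kmol.
Outlet amounts (n = n₀ + Σ ν·ξ):
  V: 577 − 1(408.2) − 1(62.61) = 106.2
  P: 1560 − 2(408.2) − 1(62.61) = 680.9
  R: 0 + 1(408.2) = 408.2
  U: 0 + 1(62.61) = 62.61

ξ₁ = 408 kmol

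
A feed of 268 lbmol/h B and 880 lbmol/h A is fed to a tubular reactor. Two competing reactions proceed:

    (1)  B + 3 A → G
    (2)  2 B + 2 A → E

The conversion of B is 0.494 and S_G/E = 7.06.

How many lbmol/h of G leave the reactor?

103 lbmol/h

Conversion of B: B consumed = 0.494 × 268 = 132.4 lbmol/h = 1ξ₁ + 2ξ₂.
Selectivity: 1ξ₁ / (1ξ₂) = 7.06 → ξ₁ = 7.06 ξ₂.
Substitute: (1·7.06 + 2) ξ₂ = 132.4 → ξ₂ = 14.61 lbmol/h, ξ₁ = 103.2 lbmol/h.
Outlet amounts (n = n₀ + Σ ν·ξ):
  B: 268 − 1(103.2) − 2(14.61) = 135.6
  A: 880 − 3(103.2) − 2(14.61) = 541.3
  G: 0 + 1(103.2) = 103.2
  E: 0 + 1(14.61) = 14.61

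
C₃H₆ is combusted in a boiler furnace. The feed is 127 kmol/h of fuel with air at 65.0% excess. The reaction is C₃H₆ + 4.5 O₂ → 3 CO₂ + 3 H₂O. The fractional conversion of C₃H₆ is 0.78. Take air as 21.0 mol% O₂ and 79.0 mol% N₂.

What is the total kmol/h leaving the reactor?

4670 kmol/h

Stoichiometric O₂ = 4.5 × 127 = 571.5 kmol/h; O₂ fed = 571.5 × 1.650 = 943 kmol/h.
N₂ fed = 943 × 79/21 = 3547 kmol/h.
Fuel reacted = 0.78 × 127 → ξ = 99.06 kmol/h.
Outlet (n = n₀ + ν ξ):
  C₃H₆: 127 − 1(99.06) = 27.94
  O₂: 943 − 4.5(99.06) = 497.2
  N₂: 3547 (inert)
  CO₂: 0 + 3(99.06) = 297.2
  H₂O: 0 + 3(99.06) = 297.2
Total out = 27.94 + 497.2 + 3547 + 297.2 + 297.2 = 4667 kmol/h.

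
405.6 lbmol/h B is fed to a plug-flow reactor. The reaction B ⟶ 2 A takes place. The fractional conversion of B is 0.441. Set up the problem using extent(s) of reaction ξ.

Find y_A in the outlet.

0.612

B reacted = 0.441 × 405.6 = 178.9 lbmol/h; ν_B = −1, so ξ = 178.9/1 = 178.9 lbmol/h.
Outlet amounts (n = n₀ + ν ξ):
  B: 405.6 − 1(178.9) = 226.7
  A: 0 + 2(178.9) = 357.7
Total out = 584.5 lbmol/h; y_A = 357.7 / 584.5 = 0.6121.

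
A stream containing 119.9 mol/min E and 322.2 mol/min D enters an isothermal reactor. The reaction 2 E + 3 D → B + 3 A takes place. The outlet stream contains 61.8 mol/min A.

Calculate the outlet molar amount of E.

For A: n = n₀ + 3ξ → 61.8 = 0 + 3ξ, giving ξ = 20.6 mol/min.
Outlet amounts (n = n₀ + ν ξ):
  E: 119.9 − 2(20.6) = 78.7
  D: 322.2 − 3(20.6) = 260.4
  B: 0 + 1(20.6) = 20.6
  A: 0 + 3(20.6) = 61.8

78.7 mol/min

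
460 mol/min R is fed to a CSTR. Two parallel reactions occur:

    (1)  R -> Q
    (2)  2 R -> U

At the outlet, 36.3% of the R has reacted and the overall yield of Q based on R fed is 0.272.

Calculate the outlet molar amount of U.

20.9 mol/min

Yield of Q: 1ξ₁ / 460 = 0.272 → ξ₁ = 125.1 mol/min.
Conversion of R: 1ξ₁ + 2ξ₂ = 0.363 × 460 = 167 → ξ₂ = 20.93 mol/min.
Outlet amounts (n = n₀ + Σ ν·ξ):
  R: 460 − 1(125.1) − 2(20.93) = 293
  Q: 0 + 1(125.1) = 125.1
  U: 0 + 1(20.93) = 20.93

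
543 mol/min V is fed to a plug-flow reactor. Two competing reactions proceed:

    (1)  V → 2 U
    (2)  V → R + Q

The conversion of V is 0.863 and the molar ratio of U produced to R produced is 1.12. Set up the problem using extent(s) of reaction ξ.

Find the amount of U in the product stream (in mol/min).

Conversion of V: V consumed = 0.863 × 543 = 468.6 mol/min = 1ξ₁ + 1ξ₂.
Selectivity: 2ξ₁ / (1ξ₂) = 1.12 → ξ₁ = 0.56 ξ₂.
Substitute: (1·0.56 + 1) ξ₂ = 468.6 → ξ₂ = 300.4 mol/min, ξ₁ = 168.2 mol/min.
Outlet amounts (n = n₀ + Σ ν·ξ):
  V: 543 − 1(168.2) − 1(300.4) = 74.39
  U: 0 + 2(168.2) = 336.4
  R: 0 + 1(300.4) = 300.4
  Q: 0 + 1(300.4) = 300.4

336 mol/min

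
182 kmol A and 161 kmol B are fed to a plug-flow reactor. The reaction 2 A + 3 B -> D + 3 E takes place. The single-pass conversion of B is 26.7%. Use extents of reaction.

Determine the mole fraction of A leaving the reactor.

B reacted = 0.267 × 161 = 42.99 kmol; ν_B = −3, so ξ = 42.99/3 = 14.33 kmol.
Outlet amounts (n = n₀ + ν ξ):
  A: 182 − 2(14.33) = 153.3
  B: 161 − 3(14.33) = 118
  D: 0 + 1(14.33) = 14.33
  E: 0 + 3(14.33) = 42.99
Total out = 328.7 kmol; y_A = 153.3 / 328.7 = 0.4666.

0.467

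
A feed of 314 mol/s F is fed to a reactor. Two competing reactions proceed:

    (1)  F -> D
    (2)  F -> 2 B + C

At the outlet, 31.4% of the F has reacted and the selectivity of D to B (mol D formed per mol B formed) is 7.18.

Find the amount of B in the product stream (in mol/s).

12.8 mol/s

Conversion of F: F consumed = 0.314 × 314 = 98.6 mol/s = 1ξ₁ + 1ξ₂.
Selectivity: 1ξ₁ / (2ξ₂) = 7.18 → ξ₁ = 14.36 ξ₂.
Substitute: (1·14.36 + 1) ξ₂ = 98.6 → ξ₂ = 6.419 mol/s, ξ₁ = 92.18 mol/s.
Outlet amounts (n = n₀ + Σ ν·ξ):
  F: 314 − 1(92.18) − 1(6.419) = 215.4
  D: 0 + 1(92.18) = 92.18
  B: 0 + 2(6.419) = 12.84
  C: 0 + 1(6.419) = 6.419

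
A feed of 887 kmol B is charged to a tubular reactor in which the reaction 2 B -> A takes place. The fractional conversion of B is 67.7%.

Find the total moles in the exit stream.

587 kmol

B reacted = 0.677 × 887 = 600.5 kmol; ν_B = −2, so ξ = 600.5/2 = 300.2 kmol.
Outlet amounts (n = n₀ + ν ξ):
  B: 887 − 2(300.2) = 286.5
  A: 0 + 1(300.2) = 300.2
Total out = 286.5 + 300.2 = 586.8 kmol.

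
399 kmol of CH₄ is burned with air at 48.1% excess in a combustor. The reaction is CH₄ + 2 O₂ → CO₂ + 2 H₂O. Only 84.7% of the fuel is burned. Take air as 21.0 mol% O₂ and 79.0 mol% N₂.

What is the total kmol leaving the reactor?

Stoichiometric O₂ = 2 × 399 = 798 kmol; O₂ fed = 798 × 1.481 = 1182 kmol.
N₂ fed = 1182 × 79/21 = 4446 kmol.
Fuel reacted = 0.847 × 399 → ξ = 338 kmol.
Outlet (n = n₀ + ν ξ):
  CH₄: 399 − 1(338) = 61.05
  O₂: 1182 − 2(338) = 505.9
  N₂: 4446 (inert)
  CO₂: 0 + 1(338) = 338
  H₂O: 0 + 2(338) = 675.9
Total out = 61.05 + 505.9 + 4446 + 338 + 675.9 = 6027 kmol.

6030 kmol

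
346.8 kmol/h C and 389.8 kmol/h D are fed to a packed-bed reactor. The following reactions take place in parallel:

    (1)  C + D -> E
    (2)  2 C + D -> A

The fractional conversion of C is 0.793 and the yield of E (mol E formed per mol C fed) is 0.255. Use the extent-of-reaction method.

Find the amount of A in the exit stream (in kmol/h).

Yield of E: 1ξ₁ / 346.8 = 0.255 → ξ₁ = 88.43 kmol/h.
Conversion of C: 1ξ₁ + 2ξ₂ = 0.793 × 346.8 = 275 → ξ₂ = 93.29 kmol/h.
Outlet amounts (n = n₀ + Σ ν·ξ):
  C: 346.8 − 1(88.43) − 2(93.29) = 71.79
  D: 389.8 − 1(88.43) − 1(93.29) = 208.1
  E: 0 + 1(88.43) = 88.43
  A: 0 + 1(93.29) = 93.29

93.3 kmol/h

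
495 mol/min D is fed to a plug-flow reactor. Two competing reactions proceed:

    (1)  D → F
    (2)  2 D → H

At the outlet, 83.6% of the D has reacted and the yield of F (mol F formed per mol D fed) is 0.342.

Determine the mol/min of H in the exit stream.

Yield of F: 1ξ₁ / 495 = 0.342 → ξ₁ = 169.3 mol/min.
Conversion of D: 1ξ₁ + 2ξ₂ = 0.836 × 495 = 413.8 → ξ₂ = 122.3 mol/min.
Outlet amounts (n = n₀ + Σ ν·ξ):
  D: 495 − 1(169.3) − 2(122.3) = 81.18
  F: 0 + 1(169.3) = 169.3
  H: 0 + 1(122.3) = 122.3

122 mol/min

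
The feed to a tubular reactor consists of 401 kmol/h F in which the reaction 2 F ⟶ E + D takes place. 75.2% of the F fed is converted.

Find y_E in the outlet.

0.376

F reacted = 0.752 × 401 = 301.6 kmol/h; ν_F = −2, so ξ = 301.6/2 = 150.8 kmol/h.
Outlet amounts (n = n₀ + ν ξ):
  F: 401 − 2(150.8) = 99.45
  E: 0 + 1(150.8) = 150.8
  D: 0 + 1(150.8) = 150.8
Total out = 401 kmol/h; y_E = 150.8 / 401 = 0.376.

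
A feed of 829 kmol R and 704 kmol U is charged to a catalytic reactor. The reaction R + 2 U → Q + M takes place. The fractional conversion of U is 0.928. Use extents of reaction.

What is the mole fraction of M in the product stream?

0.271

U reacted = 0.928 × 704 = 653.3 kmol; ν_U = −2, so ξ = 653.3/2 = 326.7 kmol.
Outlet amounts (n = n₀ + ν ξ):
  R: 829 − 1(326.7) = 502.3
  U: 704 − 2(326.7) = 50.69
  Q: 0 + 1(326.7) = 326.7
  M: 0 + 1(326.7) = 326.7
Total out = 1206 kmol; y_M = 326.7 / 1206 = 0.2708.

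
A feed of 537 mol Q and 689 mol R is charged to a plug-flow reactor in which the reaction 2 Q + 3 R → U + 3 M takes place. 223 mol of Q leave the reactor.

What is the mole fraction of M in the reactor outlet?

For Q: n = n₀ − 2ξ → 223 = 537 − 2ξ, giving ξ = 157 mol.
Outlet amounts (n = n₀ + ν ξ):
  Q: 537 − 2(157) = 223
  R: 689 − 3(157) = 218
  U: 0 + 1(157) = 157
  M: 0 + 3(157) = 471
Total out = 1069 mol; y_M = 471 / 1069 = 0.4406.

0.441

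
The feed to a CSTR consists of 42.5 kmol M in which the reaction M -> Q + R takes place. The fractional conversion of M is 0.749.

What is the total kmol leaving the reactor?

74.3 kmol

M reacted = 0.749 × 42.5 = 31.83 kmol; ν_M = −1, so ξ = 31.83/1 = 31.83 kmol.
Outlet amounts (n = n₀ + ν ξ):
  M: 42.5 − 1(31.83) = 10.67
  Q: 0 + 1(31.83) = 31.83
  R: 0 + 1(31.83) = 31.83
Total out = 10.67 + 31.83 + 31.83 = 74.33 kmol.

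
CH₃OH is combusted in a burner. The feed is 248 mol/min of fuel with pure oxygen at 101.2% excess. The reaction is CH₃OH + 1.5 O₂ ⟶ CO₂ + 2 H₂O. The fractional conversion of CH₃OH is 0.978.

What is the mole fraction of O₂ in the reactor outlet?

0.344

Stoichiometric O₂ = 1.5 × 248 = 372 mol/min; O₂ fed = 372 × 2.012 = 748.5 mol/min.
Fuel reacted = 0.978 × 248 → ξ = 242.5 mol/min.
Outlet (n = n₀ + ν ξ):
  CH₃OH: 248 − 1(242.5) = 5.456
  O₂: 748.5 − 1.5(242.5) = 384.6
  CO₂: 0 + 1(242.5) = 242.5
  H₂O: 0 + 2(242.5) = 485.1
Total out = 1118 mol/min; y_O₂ = 384.6 / 1118 = 0.3441.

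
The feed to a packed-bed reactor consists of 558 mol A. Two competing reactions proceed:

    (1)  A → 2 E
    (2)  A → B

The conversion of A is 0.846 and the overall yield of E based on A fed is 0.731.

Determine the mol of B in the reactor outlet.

Yield of E: 2ξ₁ / 558 = 0.731 → ξ₁ = 203.9 mol.
Conversion of A: 1ξ₁ + 1ξ₂ = 0.846 × 558 = 472.1 → ξ₂ = 268.1 mol.
Outlet amounts (n = n₀ + Σ ν·ξ):
  A: 558 − 1(203.9) − 1(268.1) = 85.93
  E: 0 + 2(203.9) = 407.9
  B: 0 + 1(268.1) = 268.1

268 mol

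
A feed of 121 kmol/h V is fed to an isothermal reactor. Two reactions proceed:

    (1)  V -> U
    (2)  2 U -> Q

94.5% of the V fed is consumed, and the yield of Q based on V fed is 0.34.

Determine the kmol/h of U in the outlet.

Conversion of V: V consumed = 1ξ₁ = 0.945 × 121 → ξ₁ = 114.3 kmol/h.
Yield of Q: 1ξ₂ / 121 = 0.34 → ξ₂ = 41.14 kmol/h.
Outlet amounts (n = n₀ + Σ ν·ξ):
  V: 121 − 1(114.3) = 6.655
  U: 0 + 1(114.3) − 2(41.14) = 32.06
  Q: 0 + 1(41.14) = 41.14

32.1 kmol/h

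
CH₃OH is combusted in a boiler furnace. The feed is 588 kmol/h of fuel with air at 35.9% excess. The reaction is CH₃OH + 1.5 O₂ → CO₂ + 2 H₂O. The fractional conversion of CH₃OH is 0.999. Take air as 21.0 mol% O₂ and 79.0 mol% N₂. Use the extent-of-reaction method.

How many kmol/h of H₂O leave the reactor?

1170 kmol/h

Stoichiometric O₂ = 1.5 × 588 = 882 kmol/h; O₂ fed = 882 × 1.359 = 1199 kmol/h.
N₂ fed = 1199 × 79/21 = 4509 kmol/h.
Fuel reacted = 0.999 × 588 → ξ = 587.4 kmol/h.
Outlet (n = n₀ + ν ξ):
  CH₃OH: 588 − 1(587.4) = 0.588
  O₂: 1199 − 1.5(587.4) = 317.5
  N₂: 4509 (inert)
  CO₂: 0 + 1(587.4) = 587.4
  H₂O: 0 + 2(587.4) = 1175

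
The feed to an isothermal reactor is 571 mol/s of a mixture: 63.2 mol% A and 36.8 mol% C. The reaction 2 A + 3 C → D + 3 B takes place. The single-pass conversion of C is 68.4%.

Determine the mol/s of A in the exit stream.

265 mol/s

C reacted = 0.684 × 210.1 = 143.7 mol/s; ν_C = −3, so ξ = 143.7/3 = 47.91 mol/s.
Outlet amounts (n = n₀ + ν ξ):
  A: 360.9 − 2(47.91) = 265.1
  C: 210.1 − 3(47.91) = 66.4
  D: 0 + 1(47.91) = 47.91
  B: 0 + 3(47.91) = 143.7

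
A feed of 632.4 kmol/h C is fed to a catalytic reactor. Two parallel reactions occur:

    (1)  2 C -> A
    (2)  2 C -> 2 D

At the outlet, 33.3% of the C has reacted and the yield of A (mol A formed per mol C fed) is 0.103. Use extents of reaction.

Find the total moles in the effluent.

567 kmol/h

Yield of A: 1ξ₁ / 632.4 = 0.103 → ξ₁ = 65.14 kmol/h.
Conversion of C: 2ξ₁ + 2ξ₂ = 0.333 × 632.4 = 210.6 → ξ₂ = 40.16 kmol/h.
Outlet amounts (n = n₀ + Σ ν·ξ):
  C: 632.4 − 2(65.14) − 2(40.16) = 421.8
  A: 0 + 1(65.14) = 65.14
  D: 0 + 2(40.16) = 80.31
Total out = 421.8 + 65.14 + 80.31 = 567.3 kmol/h.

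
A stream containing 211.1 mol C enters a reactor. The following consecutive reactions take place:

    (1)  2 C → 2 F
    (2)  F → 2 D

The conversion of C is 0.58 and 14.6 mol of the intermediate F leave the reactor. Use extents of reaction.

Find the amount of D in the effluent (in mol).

216 mol

Conversion of C: C consumed = 2ξ₁ = 0.58 × 211.1 → ξ₁ = 61.22 mol.
F balance: n_F = 0 + 2ξ₁ − 1ξ₂ = 14.6 → ξ₂ = (2·61.22 − 14.6)/1 = 107.8 mol.
Outlet amounts (n = n₀ + Σ ν·ξ):
  C: 211.1 − 2(61.22) = 88.66
  F: 0 + 2(61.22) − 1(107.8) = 14.6
  D: 0 + 2(107.8) = 215.7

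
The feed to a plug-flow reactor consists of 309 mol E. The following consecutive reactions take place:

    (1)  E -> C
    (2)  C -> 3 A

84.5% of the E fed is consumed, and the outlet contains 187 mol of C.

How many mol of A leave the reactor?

222 mol

Conversion of E: E consumed = 1ξ₁ = 0.845 × 309 → ξ₁ = 261.1 mol.
C balance: n_C = 0 + 1ξ₁ − 1ξ₂ = 187 → ξ₂ = (1·261.1 − 187)/1 = 74.11 mol.
Outlet amounts (n = n₀ + Σ ν·ξ):
  E: 309 − 1(261.1) = 47.89
  C: 0 + 1(261.1) − 1(74.11) = 187
  A: 0 + 3(74.11) = 222.3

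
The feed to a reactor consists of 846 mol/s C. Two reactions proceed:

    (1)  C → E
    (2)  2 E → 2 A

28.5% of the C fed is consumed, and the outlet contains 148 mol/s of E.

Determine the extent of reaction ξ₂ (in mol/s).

ξ₂ = 46.6 mol/s

Conversion of C: C consumed = 1ξ₁ = 0.285 × 846 → ξ₁ = 241.1 mol/s.
E balance: n_E = 0 + 1ξ₁ − 2ξ₂ = 148 → ξ₂ = (1·241.1 − 148)/2 = 46.55 mol/s.
Outlet amounts (n = n₀ + Σ ν·ξ):
  C: 846 − 1(241.1) = 604.9
  E: 0 + 1(241.1) − 2(46.55) = 148
  A: 0 + 2(46.55) = 93.11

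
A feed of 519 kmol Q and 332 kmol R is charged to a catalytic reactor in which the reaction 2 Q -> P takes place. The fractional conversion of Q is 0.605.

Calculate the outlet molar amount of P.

Q reacted = 0.605 × 519 = 314 kmol; ν_Q = −2, so ξ = 314/2 = 157 kmol.
Outlet amounts (n = n₀ + ν ξ):
  Q: 519 − 2(157) = 205
  P: 0 + 1(157) = 157
  R: 332 (inert)

157 kmol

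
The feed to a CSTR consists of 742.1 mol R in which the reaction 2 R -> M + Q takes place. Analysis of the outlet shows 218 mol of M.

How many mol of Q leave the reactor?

For M: n = n₀ + 1ξ → 218 = 0 + 1ξ, giving ξ = 218 mol.
Outlet amounts (n = n₀ + ν ξ):
  R: 742.1 − 2(218) = 306.1
  M: 0 + 1(218) = 218
  Q: 0 + 1(218) = 218

218 mol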